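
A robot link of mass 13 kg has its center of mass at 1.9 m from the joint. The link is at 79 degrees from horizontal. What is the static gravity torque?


tau = m*g*L*cos(angle)
= 13 * 9.81 * 1.9 * cos(79 deg)
= 13 * 9.81 * 1.9 * 0.1908
= 46.2344 Nm


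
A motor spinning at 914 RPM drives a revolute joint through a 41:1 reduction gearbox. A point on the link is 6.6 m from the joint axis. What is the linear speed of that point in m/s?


omega_motor = 914 * 2*pi/60 = 95.7139 rad/s
omega_joint = omega_motor / 41 = 2.3345 rad/s
v = omega_joint * r = 2.3345 * 6.6
= 15.4076 m/s


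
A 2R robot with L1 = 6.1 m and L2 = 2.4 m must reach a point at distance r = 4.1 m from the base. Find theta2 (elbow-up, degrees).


cos(theta2) = (r^2 - L1^2 - L2^2) / (2*L1*L2)
cos(theta2) = (16.81 - 37.21 - 5.76) / 29.28
cos(theta2) = -0.893443
theta2 = 153.3091 degrees


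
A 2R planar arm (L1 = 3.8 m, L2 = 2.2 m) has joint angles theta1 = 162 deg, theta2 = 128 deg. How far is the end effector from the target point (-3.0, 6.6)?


End effector via forward kinematics:
x = L1*cos(t1) + L2*cos(t1+t2) = -2.8616
y = L1*sin(t1) + L2*sin(t1+t2) = -0.8931
Distance to target:
d = sqrt((-3.0 - -2.8616)^2 + (6.6 - -0.8931)^2)
= sqrt(0.0192 + 56.1459)
= 7.4943 m


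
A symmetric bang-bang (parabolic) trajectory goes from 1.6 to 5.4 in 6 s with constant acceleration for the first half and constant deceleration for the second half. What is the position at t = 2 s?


Symmetric rest-to-rest: each phase covers (pf-p0)/2 in time T/2. 0.5*a*(T/2)^2 = (pf-p0)/2 => a = 4*(pf-p0)/T^2
a = 4*(5.4-1.6)/6^2 = 0.4222
t = 2 is in the acceleration phase (t <= T/2).
p = p0 + 0.5*a*t^2 = 1.6 + 0.5*0.4222*2^2
= 2.4444


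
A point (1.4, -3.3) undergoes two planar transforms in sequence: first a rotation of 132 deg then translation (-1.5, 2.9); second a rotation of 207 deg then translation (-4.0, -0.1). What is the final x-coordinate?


After transform 1:
x1 = cos(132)*1.4 - sin(132)*-3.3 + -1.5 = 0.0156
y1 = sin(132)*1.4 + cos(132)*-3.3 + 2.9 = 6.1485
After transform 2:
x2 = cos(207)*0.0156 - sin(207)*6.1485 + -4.0
= -1.2225


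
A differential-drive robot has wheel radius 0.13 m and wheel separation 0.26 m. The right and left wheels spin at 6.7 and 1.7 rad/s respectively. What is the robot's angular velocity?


vR = r*wR = 0.13*6.7 = 0.871 m/s
vL = r*wL = 0.13*1.7 = 0.221 m/s
v = (vR+vL)/2 = 0.546 m/s
omega = (vR-vL)/L = 2.5 rad/s
angular velocity = 2.5 rad/s


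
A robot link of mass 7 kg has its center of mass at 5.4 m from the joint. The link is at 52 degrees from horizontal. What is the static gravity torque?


tau = m*g*L*cos(angle)
= 7 * 9.81 * 5.4 * cos(52 deg)
= 7 * 9.81 * 5.4 * 0.6157
= 228.2984 Nm


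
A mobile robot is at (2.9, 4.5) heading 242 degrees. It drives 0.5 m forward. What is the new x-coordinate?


x_new = x0 + d*cos(theta)
= 2.9 + 0.5*cos(242)
= 2.9 + -0.2347
= 2.6653


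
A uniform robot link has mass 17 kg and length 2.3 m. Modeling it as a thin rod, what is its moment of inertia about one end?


I = (1/3) * m * L^2
= (1/3) * 17 * 2.3^2
= 0.333333 * 17 * 5.29
= 29.9767 kg*m^2


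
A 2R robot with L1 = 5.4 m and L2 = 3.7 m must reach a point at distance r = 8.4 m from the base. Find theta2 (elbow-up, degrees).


cos(theta2) = (r^2 - L1^2 - L2^2) / (2*L1*L2)
cos(theta2) = (70.56 - 29.16 - 13.69) / 39.96
cos(theta2) = 0.693443
theta2 = 46.0967 degrees


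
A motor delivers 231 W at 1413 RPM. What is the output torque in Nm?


omega = 1413 * 2*pi/60 = 147.969 rad/s
tau = P / omega = 231 / 147.969
= 1.5611 Nm


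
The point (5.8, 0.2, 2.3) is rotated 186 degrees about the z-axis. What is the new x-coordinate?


Rotation about z-axis: x' = x*cos(theta) - y*sin(theta)
= 5.8 * -0.9945 - 0.2 * -0.1045
= -5.7473


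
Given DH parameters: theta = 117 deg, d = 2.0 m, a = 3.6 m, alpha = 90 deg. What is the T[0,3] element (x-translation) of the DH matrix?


T[0,3] = a * cos(theta)
= 3.6 * cos(117 deg)
= 3.6 * -0.454
= -1.6344


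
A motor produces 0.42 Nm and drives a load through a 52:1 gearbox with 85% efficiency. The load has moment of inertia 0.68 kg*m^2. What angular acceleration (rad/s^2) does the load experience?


tau_out = tau_motor * N * eta
= 0.42 * 52 * 0.85 = 18.564 Nm
alpha = tau_out / I = 18.564 / 0.68
= 27.3 rad/s^2


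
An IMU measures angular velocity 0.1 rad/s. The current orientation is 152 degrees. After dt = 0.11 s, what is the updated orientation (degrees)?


delta_theta = w * dt = 0.1 * 0.11 = 0.011 rad
= 0.6303 deg
theta_new = 152 + 0.6303 = 152.6303 deg


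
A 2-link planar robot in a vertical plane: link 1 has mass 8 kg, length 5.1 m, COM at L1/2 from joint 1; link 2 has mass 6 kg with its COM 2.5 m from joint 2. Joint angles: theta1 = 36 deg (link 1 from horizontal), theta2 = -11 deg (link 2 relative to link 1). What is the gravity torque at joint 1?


Horizontal distance from joint 1 to link-1 COM:
  x_c1 = (L1/2)*cos(t1) = 2.55 * 0.809 = 2.063 m
Horizontal distance from joint 1 to link-2 COM:
  x_c2 = L1*cos(t1) + Lc2*cos(t1+t2)
       = 5.1*0.809 + 2.5*0.9063 = 6.3918 m
tau1 = m1*g*x_c1 + m2*g*x_c2
     = 8*9.81*2.063 + 6*9.81*6.3918
     = 161.9037 + 376.2188
     = 538.1225 Nm


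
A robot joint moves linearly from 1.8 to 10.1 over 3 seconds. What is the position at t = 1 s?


s = t/T = 1/3 = 0.3333
p(t) = p0 + (pf-p0)*s
= 1.8 + (10.1 - 1.8) * 0.3333
= 4.5667


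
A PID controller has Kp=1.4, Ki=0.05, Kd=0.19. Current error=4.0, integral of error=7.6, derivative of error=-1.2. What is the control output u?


u = Kp*e + Ki*int(e) + Kd*de/dt
= 1.4*4.0 + 0.05*7.6 + 0.19*(-1.2)
= 5.6 + 0.38 + -0.228
= 5.752


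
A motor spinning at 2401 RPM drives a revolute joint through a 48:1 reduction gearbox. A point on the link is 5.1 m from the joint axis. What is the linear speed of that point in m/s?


omega_motor = 2401 * 2*pi/60 = 251.4321 rad/s
omega_joint = omega_motor / 48 = 5.2382 rad/s
v = omega_joint * r = 5.2382 * 5.1
= 26.7147 m/s


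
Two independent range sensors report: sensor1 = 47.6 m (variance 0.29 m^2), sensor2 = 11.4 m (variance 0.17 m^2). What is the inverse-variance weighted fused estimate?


w1 = (1/var1) / (1/var1 + 1/var2)
   = 3.4483 / (3.4483 + 5.8824) = 0.3696
w2 = 1 - w1 = 0.6304
fused = w1*s1 + w2*s2 = 17.5913 + 7.187
= 24.7783 m


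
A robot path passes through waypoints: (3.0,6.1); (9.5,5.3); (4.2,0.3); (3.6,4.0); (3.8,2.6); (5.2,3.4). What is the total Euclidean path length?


Segment lengths:
  seg1 = sqrt((6.5)^2 + (-0.8)^2) = 6.549
  seg2 = sqrt((-5.3)^2 + (-5.0)^2) = 7.2863
  seg3 = sqrt((-0.6)^2 + (3.7)^2) = 3.7483
  seg4 = sqrt((0.2)^2 + (-1.4)^2) = 1.4142
  seg5 = sqrt((1.4)^2 + (0.8)^2) = 1.6125
Total = 20.6103


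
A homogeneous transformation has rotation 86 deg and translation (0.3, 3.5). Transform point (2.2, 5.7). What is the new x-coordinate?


x' = cos(theta)*px - sin(theta)*py + tx
= 0.0698*2.2 - 0.9976*5.7 + 0.3
= -5.2327


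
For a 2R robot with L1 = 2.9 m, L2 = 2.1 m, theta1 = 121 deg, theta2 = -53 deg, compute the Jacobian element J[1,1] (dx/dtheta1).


J[1,1] = -L1*sin(t1) - L2*sin(t1+t2)
= -2.9*sin(121) - 2.1*sin(68)
= -4.4329


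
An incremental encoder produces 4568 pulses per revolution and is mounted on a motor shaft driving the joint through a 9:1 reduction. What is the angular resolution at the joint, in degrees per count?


counts per rev = 4568
effective counts at joint = 4568 * 9 = 41112
resolution = 360 / 41112
= 0.0088 deg/count


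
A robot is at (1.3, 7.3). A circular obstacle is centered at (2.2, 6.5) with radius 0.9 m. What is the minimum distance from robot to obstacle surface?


center_dist = sqrt((1.3-2.2)^2 + (7.3-6.5)^2)
= sqrt(0.81 + 0.64)
= 1.2042
min_dist = center_dist - radius = 1.2042 - 0.9 = 0.3042 m


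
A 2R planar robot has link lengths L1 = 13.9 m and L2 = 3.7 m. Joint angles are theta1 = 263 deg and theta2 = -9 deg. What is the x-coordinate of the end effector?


Convert angles to radians: theta1 = 4.5902, theta2 = -0.1571
x = L1*cos(theta1) + L2*cos(theta1+theta2)
x = -1.694 + -1.0199
x = -2.7138


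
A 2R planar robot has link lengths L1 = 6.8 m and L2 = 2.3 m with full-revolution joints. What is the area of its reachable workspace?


r_max = L1 + L2 = 9.1 m
r_min = |L1 - L2| = 4.5 m
Area = pi*(r_max^2 - r_min^2)
= pi*(82.81 - 20.25)
= pi * 62.56
= 196.538 m^2


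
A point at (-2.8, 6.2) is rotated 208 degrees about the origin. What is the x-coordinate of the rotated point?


x' = x*cos(theta) - y*sin(theta)
cos(208 deg) = -0.8829, sin(208 deg) = -0.4695
x' = -2.8 * -0.8829 - 6.2 * -0.4695
= 2.4723 - -2.9107
= 5.383


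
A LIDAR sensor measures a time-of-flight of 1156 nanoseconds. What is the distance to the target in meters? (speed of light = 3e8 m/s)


tof = 1156 ns = 1.156e-06 s
dist = c * tof / 2
= 3e8 * 1.156e-06 / 2
= 173.4 m


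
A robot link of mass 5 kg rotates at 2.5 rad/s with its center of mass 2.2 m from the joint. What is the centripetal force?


F = m * omega^2 * r
= 5 * 2.5^2 * 2.2
= 5 * 6.25 * 2.2
= 68.75 N


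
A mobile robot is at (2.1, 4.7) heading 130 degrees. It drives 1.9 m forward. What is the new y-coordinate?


y_new = y0 + d*sin(theta)
= 4.7 + 1.9*sin(130)
= 4.7 + 1.4555
= 6.1555


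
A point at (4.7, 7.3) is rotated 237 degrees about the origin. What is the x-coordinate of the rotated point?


x' = x*cos(theta) - y*sin(theta)
cos(237 deg) = -0.5446, sin(237 deg) = -0.8387
x' = 4.7 * -0.5446 - 7.3 * -0.8387
= -2.5598 - -6.1223
= 3.5625


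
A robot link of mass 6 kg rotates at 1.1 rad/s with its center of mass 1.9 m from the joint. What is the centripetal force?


F = m * omega^2 * r
= 6 * 1.1^2 * 1.9
= 6 * 1.21 * 1.9
= 13.794 N


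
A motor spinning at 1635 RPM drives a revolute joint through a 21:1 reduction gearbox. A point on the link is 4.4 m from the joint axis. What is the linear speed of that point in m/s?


omega_motor = 1635 * 2*pi/60 = 171.2168 rad/s
omega_joint = omega_motor / 21 = 8.1532 rad/s
v = omega_joint * r = 8.1532 * 4.4
= 35.874 m/s


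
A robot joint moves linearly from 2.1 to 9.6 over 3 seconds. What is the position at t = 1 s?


s = t/T = 1/3 = 0.3333
p(t) = p0 + (pf-p0)*s
= 2.1 + (9.6 - 2.1) * 0.3333
= 4.6


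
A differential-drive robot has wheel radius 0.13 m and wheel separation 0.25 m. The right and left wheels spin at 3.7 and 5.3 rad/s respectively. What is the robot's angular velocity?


vR = r*wR = 0.13*3.7 = 0.481 m/s
vL = r*wL = 0.13*5.3 = 0.689 m/s
v = (vR+vL)/2 = 0.585 m/s
omega = (vR-vL)/L = -0.832 rad/s
angular velocity = -0.832 rad/s


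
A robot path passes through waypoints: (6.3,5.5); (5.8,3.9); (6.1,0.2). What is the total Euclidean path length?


Segment lengths:
  seg1 = sqrt((-0.5)^2 + (-1.6)^2) = 1.6763
  seg2 = sqrt((0.3)^2 + (-3.7)^2) = 3.7121
Total = 5.3884


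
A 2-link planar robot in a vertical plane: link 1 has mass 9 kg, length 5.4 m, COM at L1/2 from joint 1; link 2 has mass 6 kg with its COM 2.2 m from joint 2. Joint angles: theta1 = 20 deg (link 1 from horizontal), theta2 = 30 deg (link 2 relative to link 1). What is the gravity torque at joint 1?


Horizontal distance from joint 1 to link-1 COM:
  x_c1 = (L1/2)*cos(t1) = 2.7 * 0.9397 = 2.5372 m
Horizontal distance from joint 1 to link-2 COM:
  x_c2 = L1*cos(t1) + Lc2*cos(t1+t2)
       = 5.4*0.9397 + 2.2*0.6428 = 6.4885 m
tau1 = m1*g*x_c1 + m2*g*x_c2
     = 9*9.81*2.5372 + 6*9.81*6.4885
     = 224.0067 + 381.9115
     = 605.9183 Nm


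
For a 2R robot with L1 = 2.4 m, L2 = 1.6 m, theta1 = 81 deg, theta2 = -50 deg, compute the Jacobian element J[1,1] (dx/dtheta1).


J[1,1] = -L1*sin(t1) - L2*sin(t1+t2)
= -2.4*sin(81) - 1.6*sin(31)
= -3.1945


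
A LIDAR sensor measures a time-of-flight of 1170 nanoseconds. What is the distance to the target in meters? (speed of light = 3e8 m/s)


tof = 1170 ns = 1.17e-06 s
dist = c * tof / 2
= 3e8 * 1.17e-06 / 2
= 175.5 m


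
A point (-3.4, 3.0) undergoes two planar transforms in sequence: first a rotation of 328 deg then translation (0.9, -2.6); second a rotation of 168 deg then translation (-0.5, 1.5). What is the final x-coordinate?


After transform 1:
x1 = cos(328)*-3.4 - sin(328)*3.0 + 0.9 = -0.3936
y1 = sin(328)*-3.4 + cos(328)*3.0 + -2.6 = 1.7459
After transform 2:
x2 = cos(168)*-0.3936 - sin(168)*1.7459 + -0.5
= -0.478


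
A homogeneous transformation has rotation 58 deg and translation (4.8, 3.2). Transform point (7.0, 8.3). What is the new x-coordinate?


x' = cos(theta)*px - sin(theta)*py + tx
= 0.5299*7.0 - 0.848*8.3 + 4.8
= 1.4706


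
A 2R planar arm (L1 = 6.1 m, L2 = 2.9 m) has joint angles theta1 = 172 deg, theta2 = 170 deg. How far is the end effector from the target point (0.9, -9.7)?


End effector via forward kinematics:
x = L1*cos(t1) + L2*cos(t1+t2) = -3.2826
y = L1*sin(t1) + L2*sin(t1+t2) = -0.0472
Distance to target:
d = sqrt((0.9 - -3.2826)^2 + (-9.7 - -0.0472)^2)
= sqrt(17.4939 + 93.1767)
= 10.52 m


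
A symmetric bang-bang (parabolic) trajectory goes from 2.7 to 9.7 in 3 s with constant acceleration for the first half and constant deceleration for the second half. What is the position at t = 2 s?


Symmetric rest-to-rest: each phase covers (pf-p0)/2 in time T/2. 0.5*a*(T/2)^2 = (pf-p0)/2 => a = 4*(pf-p0)/T^2
a = 4*(9.7-2.7)/3^2 = 3.1111
t = 2 is in the deceleration phase (t > T/2).
p = pf - 0.5*a*(T-t)^2 = 9.7 - 0.5*3.1111*1^2
= 8.1444


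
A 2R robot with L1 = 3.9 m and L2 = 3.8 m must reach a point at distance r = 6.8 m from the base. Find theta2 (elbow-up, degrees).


cos(theta2) = (r^2 - L1^2 - L2^2) / (2*L1*L2)
cos(theta2) = (46.24 - 15.21 - 14.44) / 29.64
cos(theta2) = 0.559717
theta2 = 55.9638 degrees


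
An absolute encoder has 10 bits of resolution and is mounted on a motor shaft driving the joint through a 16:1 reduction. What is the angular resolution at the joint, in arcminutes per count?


counts = 2^10 = 1024
effective counts at joint = 1024 * 16 = 16384
resolution = 360*60 / 16384
= 1.3184 arcmin/count


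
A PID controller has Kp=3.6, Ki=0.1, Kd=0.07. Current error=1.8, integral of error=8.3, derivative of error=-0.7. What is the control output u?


u = Kp*e + Ki*int(e) + Kd*de/dt
= 3.6*1.8 + 0.1*8.3 + 0.07*(-0.7)
= 6.48 + 0.83 + -0.049
= 7.261


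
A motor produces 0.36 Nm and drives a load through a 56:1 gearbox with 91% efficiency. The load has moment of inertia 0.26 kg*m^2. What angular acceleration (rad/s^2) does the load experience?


tau_out = tau_motor * N * eta
= 0.36 * 56 * 0.91 = 18.3456 Nm
alpha = tau_out / I = 18.3456 / 0.26
= 70.56 rad/s^2


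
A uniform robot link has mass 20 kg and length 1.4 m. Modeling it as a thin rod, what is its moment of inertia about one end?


I = (1/3) * m * L^2
= (1/3) * 20 * 1.4^2
= 0.333333 * 20 * 1.96
= 13.0667 kg*m^2


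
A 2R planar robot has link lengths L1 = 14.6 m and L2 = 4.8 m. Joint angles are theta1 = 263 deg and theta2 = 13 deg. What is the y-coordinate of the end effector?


Convert angles to radians: theta1 = 4.5902, theta2 = 0.2269
y = L1*sin(theta1) + L2*sin(theta1+theta2)
y = -14.4912 + -4.7737
y = -19.2649


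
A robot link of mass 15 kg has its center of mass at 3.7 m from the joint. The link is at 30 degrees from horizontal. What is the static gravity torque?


tau = m*g*L*cos(angle)
= 15 * 9.81 * 3.7 * cos(30 deg)
= 15 * 9.81 * 3.7 * 0.866
= 471.5119 Nm


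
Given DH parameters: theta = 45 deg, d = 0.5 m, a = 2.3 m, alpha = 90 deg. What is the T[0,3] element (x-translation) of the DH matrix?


T[0,3] = a * cos(theta)
= 2.3 * cos(45 deg)
= 2.3 * 0.7071
= 1.6263


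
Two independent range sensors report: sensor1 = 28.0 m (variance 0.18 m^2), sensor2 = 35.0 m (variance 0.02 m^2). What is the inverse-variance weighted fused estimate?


w1 = (1/var1) / (1/var1 + 1/var2)
   = 5.5556 / (5.5556 + 50.0) = 0.1
w2 = 1 - w1 = 0.9
fused = w1*s1 + w2*s2 = 2.8 + 31.5
= 34.3 m


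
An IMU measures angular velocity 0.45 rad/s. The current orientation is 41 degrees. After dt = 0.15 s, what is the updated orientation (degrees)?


delta_theta = w * dt = 0.45 * 0.15 = 0.0675 rad
= 3.8675 deg
theta_new = 41 + 3.8675 = 44.8675 deg


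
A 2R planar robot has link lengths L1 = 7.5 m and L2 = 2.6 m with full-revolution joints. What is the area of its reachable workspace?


r_max = L1 + L2 = 10.1 m
r_min = |L1 - L2| = 4.9 m
Area = pi*(r_max^2 - r_min^2)
= pi*(102.01 - 24.01)
= pi * 78.0
= 245.0442 m^2


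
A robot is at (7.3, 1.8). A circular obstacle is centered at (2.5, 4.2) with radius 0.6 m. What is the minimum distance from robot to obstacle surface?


center_dist = sqrt((7.3-2.5)^2 + (1.8-4.2)^2)
= sqrt(23.04 + 5.76)
= 5.3666
min_dist = center_dist - radius = 5.3666 - 0.6 = 4.7666 m


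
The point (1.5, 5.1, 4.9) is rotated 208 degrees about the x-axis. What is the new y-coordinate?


Rotation about x-axis: y' = y*cos(theta) - z*sin(theta)
= 5.1 * -0.8829 - 4.9 * -0.4695
= -2.2026


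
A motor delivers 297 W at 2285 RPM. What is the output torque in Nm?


omega = 2285 * 2*pi/60 = 239.2846 rad/s
tau = P / omega = 297 / 239.2846
= 1.2412 Nm


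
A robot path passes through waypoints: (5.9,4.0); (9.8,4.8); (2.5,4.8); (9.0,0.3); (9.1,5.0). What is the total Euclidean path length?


Segment lengths:
  seg1 = sqrt((3.9)^2 + (0.8)^2) = 3.9812
  seg2 = sqrt((-7.3)^2 + (0.0)^2) = 7.3
  seg3 = sqrt((6.5)^2 + (-4.5)^2) = 7.9057
  seg4 = sqrt((0.1)^2 + (4.7)^2) = 4.7011
Total = 23.888


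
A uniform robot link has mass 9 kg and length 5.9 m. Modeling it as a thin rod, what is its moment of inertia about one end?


I = (1/3) * m * L^2
= (1/3) * 9 * 5.9^2
= 0.333333 * 9 * 34.81
= 104.43 kg*m^2


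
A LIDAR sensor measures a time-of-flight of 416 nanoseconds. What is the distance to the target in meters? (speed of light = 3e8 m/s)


tof = 416 ns = 4.16e-07 s
dist = c * tof / 2
= 3e8 * 4.16e-07 / 2
= 62.4 m


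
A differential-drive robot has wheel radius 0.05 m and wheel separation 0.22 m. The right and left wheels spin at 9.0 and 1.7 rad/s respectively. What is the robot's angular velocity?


vR = r*wR = 0.05*9.0 = 0.45 m/s
vL = r*wL = 0.05*1.7 = 0.085 m/s
v = (vR+vL)/2 = 0.2675 m/s
omega = (vR-vL)/L = 1.6591 rad/s
angular velocity = 1.6591 rad/s


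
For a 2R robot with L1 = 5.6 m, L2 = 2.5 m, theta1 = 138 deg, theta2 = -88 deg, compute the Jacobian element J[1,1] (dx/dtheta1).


J[1,1] = -L1*sin(t1) - L2*sin(t1+t2)
= -5.6*sin(138) - 2.5*sin(50)
= -5.6622


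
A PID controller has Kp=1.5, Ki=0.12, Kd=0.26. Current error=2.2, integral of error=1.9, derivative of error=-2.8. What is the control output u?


u = Kp*e + Ki*int(e) + Kd*de/dt
= 1.5*2.2 + 0.12*1.9 + 0.26*(-2.8)
= 3.3 + 0.228 + -0.728
= 2.8


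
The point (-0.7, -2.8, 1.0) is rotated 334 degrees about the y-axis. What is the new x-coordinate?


Rotation about y-axis: x' = x*cos(theta) + z*sin(theta)
= -0.7 * 0.8988 + 1.0 * -0.4384
= -1.0675


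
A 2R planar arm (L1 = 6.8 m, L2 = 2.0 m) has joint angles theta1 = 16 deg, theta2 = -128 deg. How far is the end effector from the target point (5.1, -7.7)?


End effector via forward kinematics:
x = L1*cos(t1) + L2*cos(t1+t2) = 5.7874
y = L1*sin(t1) + L2*sin(t1+t2) = 0.02
Distance to target:
d = sqrt((5.1 - 5.7874)^2 + (-7.7 - 0.02)^2)
= sqrt(0.4725 + 59.5979)
= 7.7505 m


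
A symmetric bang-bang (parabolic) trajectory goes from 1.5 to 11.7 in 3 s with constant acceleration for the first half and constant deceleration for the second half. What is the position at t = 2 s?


Symmetric rest-to-rest: each phase covers (pf-p0)/2 in time T/2. 0.5*a*(T/2)^2 = (pf-p0)/2 => a = 4*(pf-p0)/T^2
a = 4*(11.7-1.5)/3^2 = 4.5333
t = 2 is in the deceleration phase (t > T/2).
p = pf - 0.5*a*(T-t)^2 = 11.7 - 0.5*4.5333*1^2
= 9.4333


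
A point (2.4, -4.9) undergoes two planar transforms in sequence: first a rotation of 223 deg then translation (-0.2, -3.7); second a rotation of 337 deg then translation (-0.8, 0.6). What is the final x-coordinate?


After transform 1:
x1 = cos(223)*2.4 - sin(223)*-4.9 + -0.2 = -5.297
y1 = sin(223)*2.4 + cos(223)*-4.9 + -3.7 = -1.7532
After transform 2:
x2 = cos(337)*-5.297 - sin(337)*-1.7532 + -0.8
= -6.361


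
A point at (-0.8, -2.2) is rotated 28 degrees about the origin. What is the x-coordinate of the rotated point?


x' = x*cos(theta) - y*sin(theta)
cos(28 deg) = 0.8829, sin(28 deg) = 0.4695
x' = -0.8 * 0.8829 - -2.2 * 0.4695
= -0.7064 - -1.0328
= 0.3265


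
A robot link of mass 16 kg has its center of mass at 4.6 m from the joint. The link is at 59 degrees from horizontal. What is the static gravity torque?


tau = m*g*L*cos(angle)
= 16 * 9.81 * 4.6 * cos(59 deg)
= 16 * 9.81 * 4.6 * 0.515
= 371.8657 Nm


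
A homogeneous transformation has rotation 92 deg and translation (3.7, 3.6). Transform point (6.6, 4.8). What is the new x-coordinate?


x' = cos(theta)*px - sin(theta)*py + tx
= -0.0349*6.6 - 0.9994*4.8 + 3.7
= -1.3274


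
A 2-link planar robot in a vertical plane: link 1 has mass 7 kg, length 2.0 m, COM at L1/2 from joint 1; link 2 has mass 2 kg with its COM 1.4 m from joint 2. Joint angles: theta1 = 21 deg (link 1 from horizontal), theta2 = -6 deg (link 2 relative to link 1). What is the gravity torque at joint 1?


Horizontal distance from joint 1 to link-1 COM:
  x_c1 = (L1/2)*cos(t1) = 1.0 * 0.9336 = 0.9336 m
Horizontal distance from joint 1 to link-2 COM:
  x_c2 = L1*cos(t1) + Lc2*cos(t1+t2)
       = 2.0*0.9336 + 1.4*0.9659 = 3.2195 m
tau1 = m1*g*x_c1 + m2*g*x_c2
     = 7*9.81*0.9336 + 2*9.81*3.2195
     = 64.109 + 63.1657
     = 127.2747 Nm


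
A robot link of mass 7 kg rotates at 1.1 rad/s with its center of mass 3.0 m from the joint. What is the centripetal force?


F = m * omega^2 * r
= 7 * 1.1^2 * 3.0
= 7 * 1.21 * 3.0
= 25.41 N


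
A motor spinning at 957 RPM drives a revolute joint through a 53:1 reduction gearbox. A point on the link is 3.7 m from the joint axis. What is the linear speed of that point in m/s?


omega_motor = 957 * 2*pi/60 = 100.2168 rad/s
omega_joint = omega_motor / 53 = 1.8909 rad/s
v = omega_joint * r = 1.8909 * 3.7
= 6.9963 m/s


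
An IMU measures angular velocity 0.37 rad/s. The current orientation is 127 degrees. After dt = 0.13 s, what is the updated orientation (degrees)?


delta_theta = w * dt = 0.37 * 0.13 = 0.0481 rad
= 2.7559 deg
theta_new = 127 + 2.7559 = 129.7559 deg


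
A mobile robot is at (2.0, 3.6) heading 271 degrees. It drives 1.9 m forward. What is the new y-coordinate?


y_new = y0 + d*sin(theta)
= 3.6 + 1.9*sin(271)
= 3.6 + -1.8997
= 1.7003


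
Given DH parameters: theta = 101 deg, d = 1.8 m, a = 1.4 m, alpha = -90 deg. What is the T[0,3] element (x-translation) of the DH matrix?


T[0,3] = a * cos(theta)
= 1.4 * cos(101 deg)
= 1.4 * -0.1908
= -0.2671


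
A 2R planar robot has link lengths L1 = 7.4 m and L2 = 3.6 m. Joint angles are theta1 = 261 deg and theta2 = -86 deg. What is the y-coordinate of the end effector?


Convert angles to radians: theta1 = 4.5553, theta2 = -1.501
y = L1*sin(theta1) + L2*sin(theta1+theta2)
y = -7.3089 + 0.3138
y = -6.9951


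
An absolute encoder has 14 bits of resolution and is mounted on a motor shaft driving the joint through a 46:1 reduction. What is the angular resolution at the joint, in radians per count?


counts = 2^14 = 16384
effective counts at joint = 16384 * 46 = 753664
resolution = 2*pi / 753664
= 8.3369e-06 rad/count


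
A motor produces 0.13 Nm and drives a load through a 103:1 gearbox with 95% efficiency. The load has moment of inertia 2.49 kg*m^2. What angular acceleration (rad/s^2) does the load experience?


tau_out = tau_motor * N * eta
= 0.13 * 103 * 0.95 = 12.7205 Nm
alpha = tau_out / I = 12.7205 / 2.49
= 5.1086 rad/s^2


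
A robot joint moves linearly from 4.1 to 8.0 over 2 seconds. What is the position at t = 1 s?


s = t/T = 1/2 = 0.5
p(t) = p0 + (pf-p0)*s
= 4.1 + (8.0 - 4.1) * 0.5
= 6.05


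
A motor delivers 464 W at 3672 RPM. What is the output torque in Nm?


omega = 3672 * 2*pi/60 = 384.5309 rad/s
tau = P / omega = 464 / 384.5309
= 1.2067 Nm


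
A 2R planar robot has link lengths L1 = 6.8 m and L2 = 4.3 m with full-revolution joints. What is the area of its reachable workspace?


r_max = L1 + L2 = 11.1 m
r_min = |L1 - L2| = 2.5 m
Area = pi*(r_max^2 - r_min^2)
= pi*(123.21 - 6.25)
= pi * 116.96
= 367.4407 m^2


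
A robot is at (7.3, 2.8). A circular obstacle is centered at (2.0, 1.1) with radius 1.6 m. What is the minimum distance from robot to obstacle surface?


center_dist = sqrt((7.3-2.0)^2 + (2.8-1.1)^2)
= sqrt(28.09 + 2.89)
= 5.566
min_dist = center_dist - radius = 5.566 - 1.6 = 3.966 m


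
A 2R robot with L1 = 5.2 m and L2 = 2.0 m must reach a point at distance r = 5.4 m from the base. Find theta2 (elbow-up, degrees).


cos(theta2) = (r^2 - L1^2 - L2^2) / (2*L1*L2)
cos(theta2) = (29.16 - 27.04 - 4.0) / 20.8
cos(theta2) = -0.090385
theta2 = 95.1857 degrees


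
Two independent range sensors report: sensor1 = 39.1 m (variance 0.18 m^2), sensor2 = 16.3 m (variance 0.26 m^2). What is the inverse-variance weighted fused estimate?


w1 = (1/var1) / (1/var1 + 1/var2)
   = 5.5556 / (5.5556 + 3.8462) = 0.5909
w2 = 1 - w1 = 0.4091
fused = w1*s1 + w2*s2 = 23.1045 + 6.6682
= 29.7727 m


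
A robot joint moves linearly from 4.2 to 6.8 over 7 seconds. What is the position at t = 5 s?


s = t/T = 5/7 = 0.7143
p(t) = p0 + (pf-p0)*s
= 4.2 + (6.8 - 4.2) * 0.7143
= 6.0571


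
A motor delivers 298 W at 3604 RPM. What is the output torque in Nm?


omega = 3604 * 2*pi/60 = 377.41 rad/s
tau = P / omega = 298 / 377.41
= 0.7896 Nm


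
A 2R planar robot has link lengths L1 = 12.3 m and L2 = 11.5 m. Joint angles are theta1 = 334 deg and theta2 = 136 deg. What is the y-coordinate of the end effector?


Convert angles to radians: theta1 = 5.8294, theta2 = 2.3736
y = L1*sin(theta1) + L2*sin(theta1+theta2)
y = -5.392 + 10.8065
y = 5.4145


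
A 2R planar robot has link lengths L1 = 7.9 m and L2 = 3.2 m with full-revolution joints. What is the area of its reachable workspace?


r_max = L1 + L2 = 11.1 m
r_min = |L1 - L2| = 4.7 m
Area = pi*(r_max^2 - r_min^2)
= pi*(123.21 - 22.09)
= pi * 101.12
= 317.6778 m^2


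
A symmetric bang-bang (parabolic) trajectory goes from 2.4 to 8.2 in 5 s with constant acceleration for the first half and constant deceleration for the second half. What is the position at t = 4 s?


Symmetric rest-to-rest: each phase covers (pf-p0)/2 in time T/2. 0.5*a*(T/2)^2 = (pf-p0)/2 => a = 4*(pf-p0)/T^2
a = 4*(8.2-2.4)/5^2 = 0.928
t = 4 is in the deceleration phase (t > T/2).
p = pf - 0.5*a*(T-t)^2 = 8.2 - 0.5*0.928*1^2
= 7.736


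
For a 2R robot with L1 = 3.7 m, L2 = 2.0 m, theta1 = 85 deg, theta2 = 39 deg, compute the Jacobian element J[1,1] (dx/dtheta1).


J[1,1] = -L1*sin(t1) - L2*sin(t1+t2)
= -3.7*sin(85) - 2.0*sin(124)
= -5.344


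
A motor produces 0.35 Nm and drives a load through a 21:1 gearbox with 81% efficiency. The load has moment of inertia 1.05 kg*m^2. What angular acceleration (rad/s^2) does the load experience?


tau_out = tau_motor * N * eta
= 0.35 * 21 * 0.81 = 5.9535 Nm
alpha = tau_out / I = 5.9535 / 1.05
= 5.67 rad/s^2


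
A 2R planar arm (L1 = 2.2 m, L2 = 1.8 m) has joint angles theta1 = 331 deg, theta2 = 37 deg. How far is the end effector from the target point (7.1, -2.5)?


End effector via forward kinematics:
x = L1*cos(t1) + L2*cos(t1+t2) = 3.7066
y = L1*sin(t1) + L2*sin(t1+t2) = -0.8161
Distance to target:
d = sqrt((7.1 - 3.7066)^2 + (-2.5 - -0.8161)^2)
= sqrt(11.5149 + 2.8356)
= 3.7882 m


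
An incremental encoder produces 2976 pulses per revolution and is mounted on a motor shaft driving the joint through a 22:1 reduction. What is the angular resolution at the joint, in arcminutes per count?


counts per rev = 2976
effective counts at joint = 2976 * 22 = 65472
resolution = 360*60 / 65472
= 0.3299 arcmin/count


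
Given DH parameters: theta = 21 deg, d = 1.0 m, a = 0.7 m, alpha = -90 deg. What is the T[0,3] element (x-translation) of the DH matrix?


T[0,3] = a * cos(theta)
= 0.7 * cos(21 deg)
= 0.7 * 0.9336
= 0.6535


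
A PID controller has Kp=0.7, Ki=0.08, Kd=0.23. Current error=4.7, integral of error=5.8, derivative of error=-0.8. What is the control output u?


u = Kp*e + Ki*int(e) + Kd*de/dt
= 0.7*4.7 + 0.08*5.8 + 0.23*(-0.8)
= 3.29 + 0.464 + -0.184
= 3.57


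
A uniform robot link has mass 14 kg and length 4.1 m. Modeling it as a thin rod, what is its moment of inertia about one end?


I = (1/3) * m * L^2
= (1/3) * 14 * 4.1^2
= 0.333333 * 14 * 16.81
= 78.4467 kg*m^2


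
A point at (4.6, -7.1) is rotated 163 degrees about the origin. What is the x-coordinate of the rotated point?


x' = x*cos(theta) - y*sin(theta)
cos(163 deg) = -0.9563, sin(163 deg) = 0.2924
x' = 4.6 * -0.9563 - -7.1 * 0.2924
= -4.399 - -2.0758
= -2.3232


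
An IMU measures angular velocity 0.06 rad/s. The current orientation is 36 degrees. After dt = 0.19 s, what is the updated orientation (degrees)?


delta_theta = w * dt = 0.06 * 0.19 = 0.0114 rad
= 0.6532 deg
theta_new = 36 + 0.6532 = 36.6532 deg


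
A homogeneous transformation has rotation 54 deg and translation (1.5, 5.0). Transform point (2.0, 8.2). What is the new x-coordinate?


x' = cos(theta)*px - sin(theta)*py + tx
= 0.5878*2.0 - 0.809*8.2 + 1.5
= -3.9584


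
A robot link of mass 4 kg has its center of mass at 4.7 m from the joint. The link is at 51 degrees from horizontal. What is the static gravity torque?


tau = m*g*L*cos(angle)
= 4 * 9.81 * 4.7 * cos(51 deg)
= 4 * 9.81 * 4.7 * 0.6293
= 116.0643 Nm


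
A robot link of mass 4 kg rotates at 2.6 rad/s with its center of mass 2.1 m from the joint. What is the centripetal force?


F = m * omega^2 * r
= 4 * 2.6^2 * 2.1
= 4 * 6.76 * 2.1
= 56.784 N


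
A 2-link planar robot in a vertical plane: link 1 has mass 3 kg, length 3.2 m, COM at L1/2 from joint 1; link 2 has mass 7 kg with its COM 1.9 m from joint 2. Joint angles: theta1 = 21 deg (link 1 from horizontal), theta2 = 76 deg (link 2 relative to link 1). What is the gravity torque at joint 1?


Horizontal distance from joint 1 to link-1 COM:
  x_c1 = (L1/2)*cos(t1) = 1.6 * 0.9336 = 1.4937 m
Horizontal distance from joint 1 to link-2 COM:
  x_c2 = L1*cos(t1) + Lc2*cos(t1+t2)
       = 3.2*0.9336 + 1.9*-0.1219 = 2.7559 m
tau1 = m1*g*x_c1 + m2*g*x_c2
     = 3*9.81*1.4937 + 7*9.81*2.7559
     = 43.9604 + 189.248
     = 233.2085 Nm


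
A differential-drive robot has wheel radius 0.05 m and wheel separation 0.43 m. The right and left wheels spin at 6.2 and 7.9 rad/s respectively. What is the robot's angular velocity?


vR = r*wR = 0.05*6.2 = 0.31 m/s
vL = r*wL = 0.05*7.9 = 0.395 m/s
v = (vR+vL)/2 = 0.3525 m/s
omega = (vR-vL)/L = -0.1977 rad/s
angular velocity = -0.1977 rad/s


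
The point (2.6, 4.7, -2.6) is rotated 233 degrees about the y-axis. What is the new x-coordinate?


Rotation about y-axis: x' = x*cos(theta) + z*sin(theta)
= 2.6 * -0.6018 + -2.6 * -0.7986
= 0.5117


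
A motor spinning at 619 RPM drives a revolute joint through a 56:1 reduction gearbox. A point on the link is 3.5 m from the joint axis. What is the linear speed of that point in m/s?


omega_motor = 619 * 2*pi/60 = 64.8215 rad/s
omega_joint = omega_motor / 56 = 1.1575 rad/s
v = omega_joint * r = 1.1575 * 3.5
= 4.0513 m/s


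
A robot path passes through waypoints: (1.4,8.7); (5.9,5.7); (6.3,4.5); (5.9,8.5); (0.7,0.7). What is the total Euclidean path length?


Segment lengths:
  seg1 = sqrt((4.5)^2 + (-3.0)^2) = 5.4083
  seg2 = sqrt((0.4)^2 + (-1.2)^2) = 1.2649
  seg3 = sqrt((-0.4)^2 + (4.0)^2) = 4.02
  seg4 = sqrt((-5.2)^2 + (-7.8)^2) = 9.3744
Total = 20.0676


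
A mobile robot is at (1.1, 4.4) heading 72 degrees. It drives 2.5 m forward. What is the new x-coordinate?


x_new = x0 + d*cos(theta)
= 1.1 + 2.5*cos(72)
= 1.1 + 0.7725
= 1.8725


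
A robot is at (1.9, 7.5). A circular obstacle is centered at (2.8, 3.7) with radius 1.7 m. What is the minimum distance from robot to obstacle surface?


center_dist = sqrt((1.9-2.8)^2 + (7.5-3.7)^2)
= sqrt(0.81 + 14.44)
= 3.9051
min_dist = center_dist - radius = 3.9051 - 1.7 = 2.2051 m


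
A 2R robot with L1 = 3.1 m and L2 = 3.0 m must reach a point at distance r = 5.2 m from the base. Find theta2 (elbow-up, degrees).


cos(theta2) = (r^2 - L1^2 - L2^2) / (2*L1*L2)
cos(theta2) = (27.04 - 9.61 - 9.0) / 18.6
cos(theta2) = 0.453226
theta2 = 63.0492 degrees


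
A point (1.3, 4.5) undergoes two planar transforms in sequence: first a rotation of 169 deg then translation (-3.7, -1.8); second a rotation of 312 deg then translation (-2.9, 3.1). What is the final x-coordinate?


After transform 1:
x1 = cos(169)*1.3 - sin(169)*4.5 + -3.7 = -5.8348
y1 = sin(169)*1.3 + cos(169)*4.5 + -1.8 = -5.9693
After transform 2:
x2 = cos(312)*-5.8348 - sin(312)*-5.9693 + -2.9
= -11.2402


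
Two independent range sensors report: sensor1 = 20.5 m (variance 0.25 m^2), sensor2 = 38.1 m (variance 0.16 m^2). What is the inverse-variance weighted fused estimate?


w1 = (1/var1) / (1/var1 + 1/var2)
   = 4.0 / (4.0 + 6.25) = 0.3902
w2 = 1 - w1 = 0.6098
fused = w1*s1 + w2*s2 = 8.0 + 23.2317
= 31.2317 m


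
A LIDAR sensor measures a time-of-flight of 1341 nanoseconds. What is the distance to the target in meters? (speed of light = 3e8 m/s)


tof = 1341 ns = 1.341e-06 s
dist = c * tof / 2
= 3e8 * 1.341e-06 / 2
= 201.15 m


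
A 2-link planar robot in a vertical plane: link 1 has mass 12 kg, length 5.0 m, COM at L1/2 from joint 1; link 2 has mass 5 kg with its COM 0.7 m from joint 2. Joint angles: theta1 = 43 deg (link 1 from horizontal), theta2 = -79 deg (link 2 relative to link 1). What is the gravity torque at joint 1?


Horizontal distance from joint 1 to link-1 COM:
  x_c1 = (L1/2)*cos(t1) = 2.5 * 0.7314 = 1.8284 m
Horizontal distance from joint 1 to link-2 COM:
  x_c2 = L1*cos(t1) + Lc2*cos(t1+t2)
       = 5.0*0.7314 + 0.7*0.809 = 4.2231 m
tau1 = m1*g*x_c1 + m2*g*x_c2
     = 12*9.81*1.8284 + 5*9.81*4.2231
     = 215.2374 + 207.1421
     = 422.3795 Nm


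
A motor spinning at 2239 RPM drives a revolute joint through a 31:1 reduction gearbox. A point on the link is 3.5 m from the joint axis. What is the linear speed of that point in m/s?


omega_motor = 2239 * 2*pi/60 = 234.4675 rad/s
omega_joint = omega_motor / 31 = 7.5635 rad/s
v = omega_joint * r = 7.5635 * 3.5
= 26.4721 m/s


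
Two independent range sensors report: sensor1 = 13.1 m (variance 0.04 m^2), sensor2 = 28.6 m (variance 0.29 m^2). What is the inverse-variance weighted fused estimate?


w1 = (1/var1) / (1/var1 + 1/var2)
   = 25.0 / (25.0 + 3.4483) = 0.8788
w2 = 1 - w1 = 0.1212
fused = w1*s1 + w2*s2 = 11.5121 + 3.4667
= 14.9788 m


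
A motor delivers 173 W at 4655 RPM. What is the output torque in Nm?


omega = 4655 * 2*pi/60 = 487.4705 rad/s
tau = P / omega = 173 / 487.4705
= 0.3549 Nm


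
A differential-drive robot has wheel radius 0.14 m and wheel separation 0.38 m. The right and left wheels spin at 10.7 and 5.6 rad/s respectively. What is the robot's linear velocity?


vR = r*wR = 0.14*10.7 = 1.498 m/s
vL = r*wL = 0.14*5.6 = 0.784 m/s
v = (vR+vL)/2 = 1.141 m/s
omega = (vR-vL)/L = 1.8789 rad/s
linear velocity = 1.141 m/s


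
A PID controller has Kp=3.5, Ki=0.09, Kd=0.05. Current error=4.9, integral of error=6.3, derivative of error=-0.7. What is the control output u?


u = Kp*e + Ki*int(e) + Kd*de/dt
= 3.5*4.9 + 0.09*6.3 + 0.05*(-0.7)
= 17.15 + 0.567 + -0.035
= 17.682


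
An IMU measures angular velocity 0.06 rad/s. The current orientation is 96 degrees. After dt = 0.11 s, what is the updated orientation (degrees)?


delta_theta = w * dt = 0.06 * 0.11 = 0.0066 rad
= 0.3782 deg
theta_new = 96 + 0.3782 = 96.3782 deg


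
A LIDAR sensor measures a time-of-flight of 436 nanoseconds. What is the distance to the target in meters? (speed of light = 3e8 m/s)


tof = 436 ns = 4.36e-07 s
dist = c * tof / 2
= 3e8 * 4.36e-07 / 2
= 65.4 m


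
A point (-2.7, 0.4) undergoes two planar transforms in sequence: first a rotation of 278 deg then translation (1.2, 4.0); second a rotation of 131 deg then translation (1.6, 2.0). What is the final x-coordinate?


After transform 1:
x1 = cos(278)*-2.7 - sin(278)*0.4 + 1.2 = 1.2203
y1 = sin(278)*-2.7 + cos(278)*0.4 + 4.0 = 6.7294
After transform 2:
x2 = cos(131)*1.2203 - sin(131)*6.7294 + 1.6
= -4.2794


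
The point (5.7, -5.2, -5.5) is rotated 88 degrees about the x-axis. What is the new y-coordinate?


Rotation about x-axis: y' = y*cos(theta) - z*sin(theta)
= -5.2 * 0.0349 - -5.5 * 0.9994
= 5.3152


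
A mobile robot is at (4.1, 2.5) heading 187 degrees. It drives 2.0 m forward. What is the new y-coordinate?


y_new = y0 + d*sin(theta)
= 2.5 + 2.0*sin(187)
= 2.5 + -0.2437
= 2.2563


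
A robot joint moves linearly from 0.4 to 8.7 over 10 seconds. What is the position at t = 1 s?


s = t/T = 1/10 = 0.1
p(t) = p0 + (pf-p0)*s
= 0.4 + (8.7 - 0.4) * 0.1
= 1.23


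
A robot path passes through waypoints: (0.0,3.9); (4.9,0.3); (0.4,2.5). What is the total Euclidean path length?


Segment lengths:
  seg1 = sqrt((4.9)^2 + (-3.6)^2) = 6.0803
  seg2 = sqrt((-4.5)^2 + (2.2)^2) = 5.009
Total = 11.0893


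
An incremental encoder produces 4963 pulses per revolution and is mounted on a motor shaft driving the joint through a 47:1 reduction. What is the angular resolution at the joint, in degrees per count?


counts per rev = 4963
effective counts at joint = 4963 * 47 = 233261
resolution = 360 / 233261
= 0.0015 deg/count


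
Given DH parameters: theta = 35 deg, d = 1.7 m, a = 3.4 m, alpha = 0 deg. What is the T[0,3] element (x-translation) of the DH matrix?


T[0,3] = a * cos(theta)
= 3.4 * cos(35 deg)
= 3.4 * 0.8192
= 2.7851


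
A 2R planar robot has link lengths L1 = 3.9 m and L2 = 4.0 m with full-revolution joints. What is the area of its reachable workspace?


r_max = L1 + L2 = 7.9 m
r_min = |L1 - L2| = 0.1 m
Area = pi*(r_max^2 - r_min^2)
= pi*(62.41 - 0.01)
= pi * 62.4
= 196.0354 m^2


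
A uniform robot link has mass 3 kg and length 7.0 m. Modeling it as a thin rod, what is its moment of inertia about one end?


I = (1/3) * m * L^2
= (1/3) * 3 * 7.0^2
= 0.333333 * 3 * 49.0
= 49.0 kg*m^2


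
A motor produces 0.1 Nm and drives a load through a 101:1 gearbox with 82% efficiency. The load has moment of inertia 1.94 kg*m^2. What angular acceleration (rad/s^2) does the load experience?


tau_out = tau_motor * N * eta
= 0.1 * 101 * 0.82 = 8.282 Nm
alpha = tau_out / I = 8.282 / 1.94
= 4.2691 rad/s^2


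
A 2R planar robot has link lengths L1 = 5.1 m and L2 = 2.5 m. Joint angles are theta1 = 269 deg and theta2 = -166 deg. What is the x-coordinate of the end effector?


Convert angles to radians: theta1 = 4.6949, theta2 = -2.8972
x = L1*cos(theta1) + L2*cos(theta1+theta2)
x = -0.089 + -0.5624
x = -0.6514


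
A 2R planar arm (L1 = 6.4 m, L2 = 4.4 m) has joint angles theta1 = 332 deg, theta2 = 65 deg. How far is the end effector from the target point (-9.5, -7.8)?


End effector via forward kinematics:
x = L1*cos(t1) + L2*cos(t1+t2) = 9.1649
y = L1*sin(t1) + L2*sin(t1+t2) = -0.3566
Distance to target:
d = sqrt((-9.5 - 9.1649)^2 + (-7.8 - -0.3566)^2)
= sqrt(348.377 + 55.4037)
= 20.0943 m


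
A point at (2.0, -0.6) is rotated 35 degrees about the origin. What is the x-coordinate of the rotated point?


x' = x*cos(theta) - y*sin(theta)
cos(35 deg) = 0.8192, sin(35 deg) = 0.5736
x' = 2.0 * 0.8192 - -0.6 * 0.5736
= 1.6383 - -0.3441
= 1.9824


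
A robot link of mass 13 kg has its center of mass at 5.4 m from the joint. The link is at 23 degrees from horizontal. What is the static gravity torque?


tau = m*g*L*cos(angle)
= 13 * 9.81 * 5.4 * cos(23 deg)
= 13 * 9.81 * 5.4 * 0.9205
= 633.9167 Nm
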